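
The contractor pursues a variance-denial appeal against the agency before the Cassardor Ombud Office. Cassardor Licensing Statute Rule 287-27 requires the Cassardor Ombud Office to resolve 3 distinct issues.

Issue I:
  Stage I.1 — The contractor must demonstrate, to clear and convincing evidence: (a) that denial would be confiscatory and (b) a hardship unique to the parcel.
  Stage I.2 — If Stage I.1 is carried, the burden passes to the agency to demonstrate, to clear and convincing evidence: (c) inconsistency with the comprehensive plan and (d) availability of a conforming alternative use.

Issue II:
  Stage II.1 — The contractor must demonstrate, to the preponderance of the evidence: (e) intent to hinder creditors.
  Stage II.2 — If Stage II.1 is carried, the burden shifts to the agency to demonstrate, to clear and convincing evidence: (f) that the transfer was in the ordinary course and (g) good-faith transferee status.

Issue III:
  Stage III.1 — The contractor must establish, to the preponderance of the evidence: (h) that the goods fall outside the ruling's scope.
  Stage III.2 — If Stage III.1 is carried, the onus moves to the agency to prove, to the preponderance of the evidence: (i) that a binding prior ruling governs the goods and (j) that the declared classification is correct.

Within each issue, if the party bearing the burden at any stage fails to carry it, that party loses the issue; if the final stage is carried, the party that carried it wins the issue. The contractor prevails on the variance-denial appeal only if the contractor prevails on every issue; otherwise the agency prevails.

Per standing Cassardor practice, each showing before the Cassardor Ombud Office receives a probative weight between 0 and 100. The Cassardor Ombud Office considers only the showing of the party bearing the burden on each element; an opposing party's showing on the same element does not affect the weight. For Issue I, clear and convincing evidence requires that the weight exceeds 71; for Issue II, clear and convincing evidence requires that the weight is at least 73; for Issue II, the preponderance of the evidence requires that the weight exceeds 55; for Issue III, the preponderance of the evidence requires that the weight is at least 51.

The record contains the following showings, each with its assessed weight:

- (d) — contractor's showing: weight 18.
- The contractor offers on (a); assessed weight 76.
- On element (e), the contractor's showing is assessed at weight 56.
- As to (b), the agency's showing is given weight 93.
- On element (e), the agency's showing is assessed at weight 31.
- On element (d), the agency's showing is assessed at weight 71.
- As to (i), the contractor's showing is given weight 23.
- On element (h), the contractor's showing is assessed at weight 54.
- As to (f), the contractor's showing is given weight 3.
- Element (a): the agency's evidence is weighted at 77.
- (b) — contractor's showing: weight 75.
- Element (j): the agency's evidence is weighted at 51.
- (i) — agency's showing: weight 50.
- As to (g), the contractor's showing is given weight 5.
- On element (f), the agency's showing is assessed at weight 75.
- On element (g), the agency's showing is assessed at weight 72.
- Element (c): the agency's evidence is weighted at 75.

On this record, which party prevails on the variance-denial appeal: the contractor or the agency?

contractor

— Issue I —
Stage I.1 (contractor, clear and convincing evidence, weight exceeds 71): (a) 76 (agency's 77 disregarded) > 71 — meets; (b) 75 (agency's 93 disregarded) > 71 — meets.
  Stage I.1 carried; the burden shifts to the agency.
Stage I.2 (agency, clear and convincing evidence, weight exceeds 71): (c) 75 > 71 — meets; (d) 71 (contractor's 18 disregarded) ≤ 71 — fails.
  The agency does not carry Stage I.2.
So the contractor prevails on this issue.
— Issue II —
Stage II.1 — burden on contractor; standard: the preponderance of the evidence (weight exceeds 55).
    (e): 56 (agency's 31 disregarded) > 55 [met]
  All elements met. The burden passes to the agency.
Stage II.2 — burden on agency; standard: clear and convincing evidence (weight is at least 73).
    (f): 75 (contractor's 3 disregarded) ≥ 73 [met]
    (g): 72 (contractor's 5 disregarded) < 73 [not met]
  Not every element is met, so the agency fails to carry Stage II.2.
The contractor prevails on this issue.
— Issue III —
Stage III.1 — burden on contractor; standard: the preponderance of the evidence (weight is at least 51).
    (h): 54 ≥ 51 [met]
  Stage III.1 is satisfied; the onus moves to the agency.
Stage III.2 — burden on agency; standard: the preponderance of the evidence (weight is at least 51).
    (i): 50 (contractor's 23 disregarded) < 51 [not met]
    (j): 51 ≥ 51 [met]
  Stage III.2 not carried; the agency fails its burden.
The analysis ends at Stage III.2; the contractor prevails on this issue.
Per-issue: Issue I → contractor; Issue II → contractor; Issue III → contractor. The contractor must prevail on every issue; overall, the contractor prevails.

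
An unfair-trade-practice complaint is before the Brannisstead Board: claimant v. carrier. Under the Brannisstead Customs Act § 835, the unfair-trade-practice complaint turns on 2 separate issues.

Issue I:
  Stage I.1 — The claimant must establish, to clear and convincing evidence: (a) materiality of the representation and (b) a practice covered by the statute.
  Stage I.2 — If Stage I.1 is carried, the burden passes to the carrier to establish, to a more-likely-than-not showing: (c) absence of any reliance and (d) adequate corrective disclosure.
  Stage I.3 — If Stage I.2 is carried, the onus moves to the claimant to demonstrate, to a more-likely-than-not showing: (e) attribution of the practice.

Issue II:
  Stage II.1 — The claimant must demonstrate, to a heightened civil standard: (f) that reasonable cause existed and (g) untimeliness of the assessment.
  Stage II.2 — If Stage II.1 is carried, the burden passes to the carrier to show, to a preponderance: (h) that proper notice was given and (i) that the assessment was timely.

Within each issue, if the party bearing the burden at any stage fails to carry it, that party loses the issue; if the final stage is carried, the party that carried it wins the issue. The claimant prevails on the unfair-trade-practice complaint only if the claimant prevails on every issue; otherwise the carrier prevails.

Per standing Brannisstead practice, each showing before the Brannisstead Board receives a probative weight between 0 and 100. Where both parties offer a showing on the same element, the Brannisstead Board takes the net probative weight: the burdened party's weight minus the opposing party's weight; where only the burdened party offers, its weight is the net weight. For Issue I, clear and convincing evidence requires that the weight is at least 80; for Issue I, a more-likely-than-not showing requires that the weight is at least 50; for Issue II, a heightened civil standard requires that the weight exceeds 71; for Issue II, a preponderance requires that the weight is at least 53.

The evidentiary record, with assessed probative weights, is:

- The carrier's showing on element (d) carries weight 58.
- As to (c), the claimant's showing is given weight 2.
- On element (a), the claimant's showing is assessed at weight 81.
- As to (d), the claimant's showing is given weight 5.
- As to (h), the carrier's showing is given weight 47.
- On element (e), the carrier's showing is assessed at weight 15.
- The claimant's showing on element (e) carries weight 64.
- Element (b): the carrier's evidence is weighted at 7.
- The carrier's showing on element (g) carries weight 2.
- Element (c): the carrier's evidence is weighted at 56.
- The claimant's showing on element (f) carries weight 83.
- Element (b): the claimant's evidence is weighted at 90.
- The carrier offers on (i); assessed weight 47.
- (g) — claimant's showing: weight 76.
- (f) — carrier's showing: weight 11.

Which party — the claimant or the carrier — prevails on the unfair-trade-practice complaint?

— Issue I —
At Stage I.1 the claimant must meet clear and convincing evidence (weight is at least 80): on (a) the weight is 81, ≥ 80, so (a) meets the standard; on (b) the weight is 90 less the opposing 7 gives net 83, ≥ 80, so (b) meets the standard.
  Stage I.1 carried; the burden shifts to the carrier.
At Stage I.2 the carrier must meet a more-likely-than-not showing (weight is at least 50): on (c) the weight is 56 less the opposing 2 gives net 54, ≥ 50, so (c) meets the standard; on (d) the weight is 58 less the opposing 5 gives net 53, which does reach 50, so (d) meets the standard.
  Stage I.2 carried; the burden shifts to the claimant.
At Stage I.3 the claimant must meet a more-likely-than-not showing (weight is at least 50): on (e) the weight is 64 less the opposing 15 gives net 49, which does not reach 50, so (e) does not meet the standard.
  The claimant does not carry Stage I.3.
So the carrier prevails on this issue.
— Issue II —
At Stage II.1 the claimant must meet a heightened civil standard (weight exceeds 71): on (f) the weight is 83 less the opposing 11 gives net 72, which does exceed 71, so (f) meets the standard; on (g) the weight is 76 less the opposing 2 gives net 74, > 71, so (g) meets the standard.
  The claimant carries Stage II.1; the carrier now bears the burden.
At Stage II.2 the carrier must meet a preponderance (weight is at least 53): on (h) the weight is 47, which does not reach 53, so (h) does not meet the standard; on (i) the weight is 47, which does not reach 53, so (i) does not meet the standard.
  The carrier does not carry Stage II.2.
The claimant prevails on this issue.
Per-issue: Issue I → carrier; Issue II → claimant. The claimant must prevail on every issue; overall, the carrier prevails.

carrier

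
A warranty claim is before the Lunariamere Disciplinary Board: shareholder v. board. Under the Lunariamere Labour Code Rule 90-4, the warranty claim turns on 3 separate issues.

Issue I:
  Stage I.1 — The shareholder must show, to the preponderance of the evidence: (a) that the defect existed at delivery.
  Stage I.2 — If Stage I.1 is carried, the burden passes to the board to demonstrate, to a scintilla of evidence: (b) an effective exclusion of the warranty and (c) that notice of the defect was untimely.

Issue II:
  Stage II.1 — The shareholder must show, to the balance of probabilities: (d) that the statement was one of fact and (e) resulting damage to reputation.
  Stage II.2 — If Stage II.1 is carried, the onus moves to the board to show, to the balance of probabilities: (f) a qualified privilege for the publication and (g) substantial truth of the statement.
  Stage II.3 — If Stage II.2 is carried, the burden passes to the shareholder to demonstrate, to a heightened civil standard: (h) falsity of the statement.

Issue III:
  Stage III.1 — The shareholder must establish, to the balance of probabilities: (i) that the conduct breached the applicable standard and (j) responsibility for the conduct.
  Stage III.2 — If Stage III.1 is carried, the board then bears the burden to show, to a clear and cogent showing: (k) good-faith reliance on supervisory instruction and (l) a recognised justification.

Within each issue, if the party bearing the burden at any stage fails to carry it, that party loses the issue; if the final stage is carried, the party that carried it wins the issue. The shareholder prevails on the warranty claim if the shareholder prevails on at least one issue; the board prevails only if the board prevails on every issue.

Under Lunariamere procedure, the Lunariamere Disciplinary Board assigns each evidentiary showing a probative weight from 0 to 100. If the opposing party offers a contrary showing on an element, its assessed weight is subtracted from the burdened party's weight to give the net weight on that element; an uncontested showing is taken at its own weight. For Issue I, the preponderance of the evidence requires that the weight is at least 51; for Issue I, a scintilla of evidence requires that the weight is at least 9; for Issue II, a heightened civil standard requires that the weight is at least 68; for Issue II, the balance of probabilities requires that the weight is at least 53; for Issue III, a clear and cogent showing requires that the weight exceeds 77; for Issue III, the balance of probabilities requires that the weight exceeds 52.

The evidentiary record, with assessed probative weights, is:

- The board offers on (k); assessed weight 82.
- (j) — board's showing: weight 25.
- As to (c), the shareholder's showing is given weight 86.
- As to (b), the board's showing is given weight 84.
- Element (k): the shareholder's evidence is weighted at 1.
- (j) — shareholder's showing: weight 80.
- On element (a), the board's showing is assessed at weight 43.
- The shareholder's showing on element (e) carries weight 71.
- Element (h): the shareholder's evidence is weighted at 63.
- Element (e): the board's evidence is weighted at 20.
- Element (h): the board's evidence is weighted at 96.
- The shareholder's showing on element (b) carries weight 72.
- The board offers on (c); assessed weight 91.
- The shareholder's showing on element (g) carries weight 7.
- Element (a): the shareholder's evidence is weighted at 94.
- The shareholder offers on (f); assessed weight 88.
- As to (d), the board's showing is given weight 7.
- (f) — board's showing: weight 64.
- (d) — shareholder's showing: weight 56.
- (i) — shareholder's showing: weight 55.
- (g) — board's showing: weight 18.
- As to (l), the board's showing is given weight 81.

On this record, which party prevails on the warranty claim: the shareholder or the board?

shareholder

— Issue I —
Stage I.1 (shareholder, the preponderance of the evidence, weight is at least 51): (a) net 94−43=51 ≥ 51 — meets.
  The shareholder carries Stage I.1; the board now bears the burden.
Stage I.2 (board, a scintilla of evidence, weight is at least 9): (b) net 84−72=12 ≥ 9 — meets; (c) net 91−86=5 < 9 — fails.
  The board does not carry Stage I.2.
The analysis ends at Stage I.2; the shareholder prevails on this issue.
— Issue II —
At Stage II.1 the shareholder must meet the balance of probabilities (weight is at least 53): on (d) the weight is 56 less the opposing 7 gives net 49, which does not reach 53, so (d) does not meet the standard; on (e) the weight is 71 less the opposing 20 gives net 51, < 53, so (e) does not meet the standard.
  The shareholder does not carry Stage II.1.
The board prevails on this issue.
— Issue III —
Stage III.1 — burden on shareholder; standard: the balance of probabilities (weight exceeds 52).
    (i): 55 > 52 [met]
    (j): 80 − 25 = 55 > 52 [met]
  The shareholder carries Stage III.1; the board now bears the burden.
Stage III.2 — burden on board; standard: a clear and cogent showing (weight exceeds 77).
    (k): 82 − 1 = 81 > 77 [met]
    (l): 81 > 77 [met]
  Stage III.2 carried; the final stage is satisfied.
All stages carried — the board prevails on this issue.
Per-issue: Issue I → shareholder; Issue II → board; Issue III → board. The shareholder must prevail on at least one issue; overall, the shareholder prevails.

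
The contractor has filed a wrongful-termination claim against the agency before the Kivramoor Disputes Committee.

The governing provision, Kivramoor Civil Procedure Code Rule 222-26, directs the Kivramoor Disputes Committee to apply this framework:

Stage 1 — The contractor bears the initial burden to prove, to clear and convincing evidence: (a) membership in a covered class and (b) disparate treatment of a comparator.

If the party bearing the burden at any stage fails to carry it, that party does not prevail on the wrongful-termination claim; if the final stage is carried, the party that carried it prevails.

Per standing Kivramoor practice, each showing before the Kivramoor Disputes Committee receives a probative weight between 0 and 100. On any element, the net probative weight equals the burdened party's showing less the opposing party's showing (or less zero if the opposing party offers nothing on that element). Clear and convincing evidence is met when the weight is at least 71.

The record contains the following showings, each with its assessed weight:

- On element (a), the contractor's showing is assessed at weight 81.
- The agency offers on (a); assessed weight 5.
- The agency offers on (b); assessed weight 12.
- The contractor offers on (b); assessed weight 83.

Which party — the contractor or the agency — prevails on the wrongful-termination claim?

Stage 1 (contractor, clear and convincing evidence, weight is at least 71): (a) net 81−5=76 ≥ 71 — meets; (b) net 83−12=71 ≥ 71 — meets.
  Stage 1 carried; the final stage is satisfied.
All stages carried — the contractor prevails.

contractor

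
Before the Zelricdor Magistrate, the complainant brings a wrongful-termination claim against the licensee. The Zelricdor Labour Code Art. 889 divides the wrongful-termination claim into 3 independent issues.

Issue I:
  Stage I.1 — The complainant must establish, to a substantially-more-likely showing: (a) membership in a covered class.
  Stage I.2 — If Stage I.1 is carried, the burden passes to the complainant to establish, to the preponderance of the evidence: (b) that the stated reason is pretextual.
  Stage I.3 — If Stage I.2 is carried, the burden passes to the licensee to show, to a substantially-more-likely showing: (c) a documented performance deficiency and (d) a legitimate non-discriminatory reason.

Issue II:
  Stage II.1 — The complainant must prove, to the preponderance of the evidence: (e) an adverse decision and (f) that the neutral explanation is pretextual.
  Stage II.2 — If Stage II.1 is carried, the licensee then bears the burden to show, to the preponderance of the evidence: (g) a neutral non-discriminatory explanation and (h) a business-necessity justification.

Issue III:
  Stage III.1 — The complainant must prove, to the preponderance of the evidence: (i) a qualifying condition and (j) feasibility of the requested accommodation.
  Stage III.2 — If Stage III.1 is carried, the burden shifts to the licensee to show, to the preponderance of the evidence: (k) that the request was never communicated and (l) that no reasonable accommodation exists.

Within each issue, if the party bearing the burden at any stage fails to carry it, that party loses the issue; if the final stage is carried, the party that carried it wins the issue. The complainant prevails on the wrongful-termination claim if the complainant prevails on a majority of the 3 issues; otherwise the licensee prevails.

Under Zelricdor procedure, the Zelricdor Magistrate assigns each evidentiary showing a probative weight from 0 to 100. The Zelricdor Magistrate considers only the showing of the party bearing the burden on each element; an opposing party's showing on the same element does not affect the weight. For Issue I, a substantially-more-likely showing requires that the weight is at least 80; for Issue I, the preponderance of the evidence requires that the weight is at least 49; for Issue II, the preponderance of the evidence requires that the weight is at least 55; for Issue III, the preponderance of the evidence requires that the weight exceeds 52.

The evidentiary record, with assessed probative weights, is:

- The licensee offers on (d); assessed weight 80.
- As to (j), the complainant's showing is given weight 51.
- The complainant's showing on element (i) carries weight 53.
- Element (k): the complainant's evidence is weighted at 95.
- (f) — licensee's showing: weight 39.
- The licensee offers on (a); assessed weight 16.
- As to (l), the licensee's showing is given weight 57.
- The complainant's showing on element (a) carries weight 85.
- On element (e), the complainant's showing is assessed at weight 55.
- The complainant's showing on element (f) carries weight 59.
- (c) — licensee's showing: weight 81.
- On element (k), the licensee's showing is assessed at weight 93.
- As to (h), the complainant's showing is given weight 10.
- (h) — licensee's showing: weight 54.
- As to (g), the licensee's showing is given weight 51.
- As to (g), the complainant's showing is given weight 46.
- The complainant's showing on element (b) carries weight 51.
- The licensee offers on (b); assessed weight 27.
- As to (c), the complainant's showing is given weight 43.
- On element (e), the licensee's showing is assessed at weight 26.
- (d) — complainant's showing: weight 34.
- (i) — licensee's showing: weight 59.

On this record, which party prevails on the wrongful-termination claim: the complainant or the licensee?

licensee

— Issue I —
At Stage I.1 the complainant must meet a substantially-more-likely showing (weight is at least 80): on (a) the weight is 85 (the licensee's 16 is given no effect), which does reach 80, so (a) meets the standard.
  All elements met. The complainant retains the burden for Stage I.2.
At Stage I.2 the complainant must meet the preponderance of the evidence (weight is at least 49): on (b) the weight is 51 (the licensee's 27 is given no effect), ≥ 49, so (b) meets the standard.
  Stage I.2 is satisfied; the onus moves to the licensee.
At Stage I.3 the licensee must meet a substantially-more-likely showing (weight is at least 80): on (c) the weight is 81 (the complainant's 43 is given no effect), ≥ 80, so (c) meets the standard; on (d) the weight is 80 (the complainant's 34 is given no effect), ≥ 80, so (d) meets the standard.
  All elements met at the final stage.
All stages carried — the licensee prevails on this issue.
— Issue II —
At Stage II.1 the complainant must meet the preponderance of the evidence (weight is at least 55): on (e) the weight is 55 (the licensee's 26 is given no effect), which does reach 55, so (e) meets the standard; on (f) the weight is 59 (the licensee's 39 is given no effect), ≥ 55, so (f) meets the standard.
  The complainant carries Stage II.1; the licensee now bears the burden.
At Stage II.2 the licensee must meet the preponderance of the evidence (weight is at least 55): on (g) the weight is 51 (the complainant's 46 is given no effect), which does not reach 55, so (g) does not meet the standard; on (h) the weight is 54 (the complainant's 10 is given no effect), < 55, so (h) does not meet the standard.
  The licensee does not carry Stage II.2.
So the complainant prevails on this issue.
— Issue III —
Stage III.1 (complainant, the preponderance of the evidence, weight exceeds 52): (i) 53 (licensee's 59 disregarded) > 52 — meets; (j) 51 ≤ 52 — fails.
  Stage III.1 not carried; the complainant fails its burden.
So the licensee prevails on this issue.
Per-issue: Issue I → licensee; Issue II → complainant; Issue III → licensee. The complainant must prevail on a majority of issues; overall, the licensee prevails.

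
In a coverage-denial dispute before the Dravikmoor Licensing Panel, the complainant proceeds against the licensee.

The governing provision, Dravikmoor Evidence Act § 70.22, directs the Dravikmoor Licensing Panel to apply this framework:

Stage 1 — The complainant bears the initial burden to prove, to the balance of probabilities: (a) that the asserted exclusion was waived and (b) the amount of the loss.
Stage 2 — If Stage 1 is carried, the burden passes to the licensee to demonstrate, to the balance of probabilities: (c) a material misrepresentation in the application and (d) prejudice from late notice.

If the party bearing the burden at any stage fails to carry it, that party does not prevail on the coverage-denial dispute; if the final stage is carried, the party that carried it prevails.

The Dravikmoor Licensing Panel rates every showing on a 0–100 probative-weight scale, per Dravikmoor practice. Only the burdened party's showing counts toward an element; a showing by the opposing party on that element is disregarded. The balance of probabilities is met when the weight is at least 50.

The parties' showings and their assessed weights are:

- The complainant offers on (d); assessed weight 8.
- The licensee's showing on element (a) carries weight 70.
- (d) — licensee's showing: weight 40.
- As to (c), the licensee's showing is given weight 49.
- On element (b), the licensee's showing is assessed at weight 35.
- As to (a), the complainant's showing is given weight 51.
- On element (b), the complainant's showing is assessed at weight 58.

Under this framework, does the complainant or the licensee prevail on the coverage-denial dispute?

At Stage 1 the complainant must meet the balance of probabilities (weight is at least 50): on (a) the weight is 51 (the licensee's 70 is given no effect), ≥ 50, so (a) meets the standard; on (b) the weight is 58 (the licensee's 35 is given no effect), which does reach 50, so (b) meets the standard.
  Stage 1 is satisfied; the onus moves to the licensee.
At Stage 2 the licensee must meet the balance of probabilities (weight is at least 50): on (c) the weight is 49, which does not reach 50, so (c) does not meet the standard; on (d) the weight is 40 (the complainant's 8 is given no effect), which does not reach 50, so (d) does not meet the standard.
  The licensee does not carry Stage 2.
The analysis ends at Stage 2; the complainant prevails.

complainant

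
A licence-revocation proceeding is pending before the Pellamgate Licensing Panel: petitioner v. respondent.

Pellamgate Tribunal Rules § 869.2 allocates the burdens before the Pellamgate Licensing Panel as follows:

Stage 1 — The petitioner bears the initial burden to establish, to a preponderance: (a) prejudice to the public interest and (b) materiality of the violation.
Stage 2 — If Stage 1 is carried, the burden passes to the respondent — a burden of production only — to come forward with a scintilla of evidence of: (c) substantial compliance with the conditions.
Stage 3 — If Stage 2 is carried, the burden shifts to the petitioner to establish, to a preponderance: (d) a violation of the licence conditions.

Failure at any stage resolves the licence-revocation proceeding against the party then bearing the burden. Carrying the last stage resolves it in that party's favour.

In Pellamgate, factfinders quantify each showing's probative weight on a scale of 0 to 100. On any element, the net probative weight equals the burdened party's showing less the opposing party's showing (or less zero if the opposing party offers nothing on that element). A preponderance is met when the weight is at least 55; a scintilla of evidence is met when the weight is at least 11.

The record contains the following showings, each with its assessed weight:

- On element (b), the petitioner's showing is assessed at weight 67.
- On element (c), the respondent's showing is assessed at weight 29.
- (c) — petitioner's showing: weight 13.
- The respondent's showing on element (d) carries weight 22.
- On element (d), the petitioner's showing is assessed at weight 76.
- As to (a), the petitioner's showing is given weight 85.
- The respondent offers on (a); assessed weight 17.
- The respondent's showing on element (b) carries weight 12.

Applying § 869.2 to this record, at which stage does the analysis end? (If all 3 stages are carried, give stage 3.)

Stage 1 — burden on petitioner; standard: a preponderance (weight is at least 55).
    (a): 85 − 17 = 68 ≥ 55 [met]
    (b): 67 − 12 = 55 ≥ 55 [met]
  Stage 1 carried; the burden shifts to the respondent.
Stage 2 — burden on respondent; standard: a scintilla of evidence (weight is at least 11).
    (c): 29 − 13 = 16 ≥ 11 [met]
  Stage 2 is satisfied; the onus moves to the petitioner.
Stage 3 — burden on petitioner; standard: a preponderance (weight is at least 55).
    (d): 76 − 22 = 54 < 55 [not met]
  Stage 3 not carried; the petitioner fails its burden.
The respondent prevails.

stage 3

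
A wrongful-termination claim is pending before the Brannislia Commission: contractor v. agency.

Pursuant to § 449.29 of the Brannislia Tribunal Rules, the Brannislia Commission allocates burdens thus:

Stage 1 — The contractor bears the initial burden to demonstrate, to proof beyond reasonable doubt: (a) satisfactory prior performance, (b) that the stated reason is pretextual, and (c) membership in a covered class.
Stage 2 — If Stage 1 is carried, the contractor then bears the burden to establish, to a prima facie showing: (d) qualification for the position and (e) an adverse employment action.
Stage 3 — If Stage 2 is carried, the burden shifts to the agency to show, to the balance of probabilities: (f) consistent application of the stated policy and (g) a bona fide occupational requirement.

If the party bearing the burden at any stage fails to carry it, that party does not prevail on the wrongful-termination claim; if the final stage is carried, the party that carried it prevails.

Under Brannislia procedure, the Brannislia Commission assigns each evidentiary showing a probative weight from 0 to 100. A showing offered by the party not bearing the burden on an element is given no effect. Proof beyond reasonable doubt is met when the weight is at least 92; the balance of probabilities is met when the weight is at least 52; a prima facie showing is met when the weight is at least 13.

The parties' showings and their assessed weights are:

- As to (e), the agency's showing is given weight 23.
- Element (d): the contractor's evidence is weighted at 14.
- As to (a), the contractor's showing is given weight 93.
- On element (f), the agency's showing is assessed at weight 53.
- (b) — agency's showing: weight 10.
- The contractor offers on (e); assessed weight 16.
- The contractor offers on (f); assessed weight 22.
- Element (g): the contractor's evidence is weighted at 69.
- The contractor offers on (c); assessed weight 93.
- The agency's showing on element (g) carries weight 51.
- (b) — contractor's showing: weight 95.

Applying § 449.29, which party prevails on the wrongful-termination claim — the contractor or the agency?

Stage 1 — burden on contractor; standard: proof beyond reasonable doubt (weight is at least 92).
    (a): 93 ≥ 92 [met]
    (b): 95 (agency's 10 disregarded) ≥ 92 [met]
    (c): 93 ≥ 92 [met]
  Stage 1 carried; the burden remains with the contractor.
Stage 2 — burden on contractor; standard: a prima facie showing (weight is at least 13).
    (d): 14 ≥ 13 [met]
    (e): 16 (agency's 23 disregarded) ≥ 13 [met]
  Stage 2 is satisfied; the onus moves to the agency.
Stage 3 — burden on agency; standard: the balance of probabilities (weight is at least 52).
    (f): 53 (contractor's 22 disregarded) ≥ 52 [met]
    (g): 51 (contractor's 69 disregarded) < 52 [not met]
  The agency does not carry Stage 3.
The contractor prevails.

contractor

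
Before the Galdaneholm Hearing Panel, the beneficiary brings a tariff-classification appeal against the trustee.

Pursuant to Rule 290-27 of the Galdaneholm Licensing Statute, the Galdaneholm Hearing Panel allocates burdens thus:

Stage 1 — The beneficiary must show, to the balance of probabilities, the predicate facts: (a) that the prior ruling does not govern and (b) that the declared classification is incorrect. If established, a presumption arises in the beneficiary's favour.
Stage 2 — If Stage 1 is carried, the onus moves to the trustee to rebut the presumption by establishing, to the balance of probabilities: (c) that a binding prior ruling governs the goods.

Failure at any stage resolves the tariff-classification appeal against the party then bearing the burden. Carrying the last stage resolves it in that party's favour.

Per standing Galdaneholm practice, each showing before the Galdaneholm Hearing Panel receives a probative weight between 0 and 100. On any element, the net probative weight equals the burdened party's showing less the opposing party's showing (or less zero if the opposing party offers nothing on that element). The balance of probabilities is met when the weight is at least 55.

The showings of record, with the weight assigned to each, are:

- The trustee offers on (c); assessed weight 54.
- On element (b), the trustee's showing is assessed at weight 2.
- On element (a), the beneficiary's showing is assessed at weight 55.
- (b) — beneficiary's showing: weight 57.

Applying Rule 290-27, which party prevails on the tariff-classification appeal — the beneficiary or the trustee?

beneficiary

Stage 1 — burden on beneficiary; standard: the balance of probabilities (weight is at least 55).
    (a): 55 ≥ 55 [met]
    (b): 57 − 2 = 55 ≥ 55 [met]
  The beneficiary carries Stage 1; the trustee now bears the burden.
Stage 2 — burden on trustee; standard: the balance of probabilities (weight is at least 55).
    (c): 54 < 55 [not met]
  Stage 2 not carried; the trustee fails its burden.
The analysis ends at Stage 2; the beneficiary prevails.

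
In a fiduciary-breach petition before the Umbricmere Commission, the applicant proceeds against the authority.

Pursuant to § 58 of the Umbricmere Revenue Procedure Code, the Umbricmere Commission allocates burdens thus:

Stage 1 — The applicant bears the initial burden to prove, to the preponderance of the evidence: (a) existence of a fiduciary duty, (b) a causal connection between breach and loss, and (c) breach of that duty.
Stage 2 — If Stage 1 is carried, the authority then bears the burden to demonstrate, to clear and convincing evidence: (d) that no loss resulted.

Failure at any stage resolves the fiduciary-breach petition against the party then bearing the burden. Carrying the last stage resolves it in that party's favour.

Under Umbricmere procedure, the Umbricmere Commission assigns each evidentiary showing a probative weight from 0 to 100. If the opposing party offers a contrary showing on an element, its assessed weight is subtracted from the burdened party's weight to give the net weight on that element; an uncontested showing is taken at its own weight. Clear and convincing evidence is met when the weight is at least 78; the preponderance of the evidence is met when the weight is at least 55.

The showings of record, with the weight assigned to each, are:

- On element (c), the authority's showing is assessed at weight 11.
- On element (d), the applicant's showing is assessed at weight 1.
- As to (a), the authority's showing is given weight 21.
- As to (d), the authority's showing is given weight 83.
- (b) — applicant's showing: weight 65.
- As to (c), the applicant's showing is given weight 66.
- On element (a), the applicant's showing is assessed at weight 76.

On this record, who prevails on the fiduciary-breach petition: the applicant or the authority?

Stage 1 (applicant, the preponderance of the evidence, weight is at least 55): (a) net 76−21=55 ≥ 55 — meets; (b) 65 ≥ 55 — meets; (c) net 66−11=55 ≥ 55 — meets.
  Stage 1 carried; the burden shifts to the authority.
Stage 2 (authority, clear and convincing evidence, weight is at least 78): (d) net 83−1=82 ≥ 78 — meets.
  The authority carries the last stage.
With every stage satisfied, the authority prevails.

authority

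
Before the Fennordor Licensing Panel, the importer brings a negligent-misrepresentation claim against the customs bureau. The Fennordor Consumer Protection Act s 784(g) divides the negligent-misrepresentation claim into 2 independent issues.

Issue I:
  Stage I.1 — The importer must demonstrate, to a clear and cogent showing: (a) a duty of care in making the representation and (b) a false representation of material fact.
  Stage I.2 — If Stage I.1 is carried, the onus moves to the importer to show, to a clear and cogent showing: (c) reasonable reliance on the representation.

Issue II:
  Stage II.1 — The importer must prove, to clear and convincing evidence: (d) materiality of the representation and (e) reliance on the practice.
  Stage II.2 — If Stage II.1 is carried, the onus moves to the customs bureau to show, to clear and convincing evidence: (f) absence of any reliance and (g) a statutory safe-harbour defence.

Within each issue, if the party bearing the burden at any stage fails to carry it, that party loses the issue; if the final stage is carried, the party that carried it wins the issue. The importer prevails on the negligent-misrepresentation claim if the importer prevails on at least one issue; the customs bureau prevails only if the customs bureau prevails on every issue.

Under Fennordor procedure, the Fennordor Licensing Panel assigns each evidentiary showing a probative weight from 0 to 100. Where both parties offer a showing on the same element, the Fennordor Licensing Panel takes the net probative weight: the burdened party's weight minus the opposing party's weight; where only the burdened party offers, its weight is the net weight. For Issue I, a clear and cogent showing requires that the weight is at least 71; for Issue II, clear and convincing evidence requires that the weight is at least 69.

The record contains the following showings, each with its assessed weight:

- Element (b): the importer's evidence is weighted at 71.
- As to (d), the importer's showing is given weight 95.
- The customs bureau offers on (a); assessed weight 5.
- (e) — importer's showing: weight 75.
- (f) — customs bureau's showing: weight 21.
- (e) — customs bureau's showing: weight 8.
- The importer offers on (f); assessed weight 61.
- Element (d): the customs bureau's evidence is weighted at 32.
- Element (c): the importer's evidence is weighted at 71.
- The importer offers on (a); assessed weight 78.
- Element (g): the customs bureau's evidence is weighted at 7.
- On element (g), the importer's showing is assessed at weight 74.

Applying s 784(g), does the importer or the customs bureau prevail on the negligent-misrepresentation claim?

— Issue I —
Stage I.1 — burden on importer; standard: a clear and cogent showing (weight is at least 71).
    (a): 78 − 5 = 73 ≥ 71 [met]
    (b): 71 ≥ 71 [met]
  Stage I.1 is satisfied; the importer continues to bear the burden.
Stage I.2 — burden on importer; standard: a clear and cogent showing (weight is at least 71).
    (c): 71 ≥ 71 [met]
  All elements met at the final stage.
Every stage carried; the importer prevails on this issue.
— Issue II —
At Stage II.1 the importer must meet clear and convincing evidence (weight is at least 69): on (d) the weight is 95 less the opposing 32 gives net 63, < 69, so (d) does not meet the standard; on (e) the weight is 75 less the opposing 8 gives net 67, which does not reach 69, so (e) does not meet the standard.
  Stage II.1 not carried; the importer fails its burden.
The customs bureau prevails on this issue.
Per-issue: Issue I → importer; Issue II → customs bureau. The importer must prevail on at least one issue; overall, the importer prevails.

importer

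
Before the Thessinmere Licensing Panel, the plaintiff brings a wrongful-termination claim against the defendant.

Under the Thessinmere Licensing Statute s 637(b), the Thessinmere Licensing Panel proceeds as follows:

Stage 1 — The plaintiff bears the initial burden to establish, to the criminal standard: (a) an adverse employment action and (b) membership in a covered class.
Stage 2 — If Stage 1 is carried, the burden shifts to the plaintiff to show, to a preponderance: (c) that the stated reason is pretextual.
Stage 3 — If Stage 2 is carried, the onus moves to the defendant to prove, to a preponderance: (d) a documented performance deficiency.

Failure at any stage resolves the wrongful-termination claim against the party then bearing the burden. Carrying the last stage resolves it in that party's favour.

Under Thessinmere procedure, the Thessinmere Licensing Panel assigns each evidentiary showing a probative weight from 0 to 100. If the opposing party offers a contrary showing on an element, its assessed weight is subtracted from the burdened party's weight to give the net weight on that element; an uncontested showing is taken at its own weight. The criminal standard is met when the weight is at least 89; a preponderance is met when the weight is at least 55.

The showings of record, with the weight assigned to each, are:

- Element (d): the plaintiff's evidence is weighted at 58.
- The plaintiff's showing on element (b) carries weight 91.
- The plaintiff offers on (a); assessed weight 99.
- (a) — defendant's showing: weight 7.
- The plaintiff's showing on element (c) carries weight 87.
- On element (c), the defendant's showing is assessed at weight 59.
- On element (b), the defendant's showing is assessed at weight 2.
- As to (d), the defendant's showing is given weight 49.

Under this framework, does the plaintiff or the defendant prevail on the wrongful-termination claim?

Stage 1 (plaintiff, the criminal standard, weight is at least 89): (a) net 99−7=92 ≥ 89 — meets; (b) net 91−2=89 ≥ 89 — meets.
  Stage 1 is satisfied; the plaintiff continues to bear the burden.
Stage 2 (plaintiff, a preponderance, weight is at least 55): (c) net 87−59=28 < 55 — fails.
  Stage 2 not carried; the plaintiff fails its burden.
The analysis ends at Stage 2; the defendant prevails.

defendant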